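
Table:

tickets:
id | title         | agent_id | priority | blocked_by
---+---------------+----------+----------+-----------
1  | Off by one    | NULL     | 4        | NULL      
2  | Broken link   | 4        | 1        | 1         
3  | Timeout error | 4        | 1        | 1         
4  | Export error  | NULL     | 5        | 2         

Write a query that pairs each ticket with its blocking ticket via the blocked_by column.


This is a self-join: tickets is joined to a second copy of itself, matching each row's blocked_by to another row's id. Use LEFT JOIN so rows with blocked_by=NULL are kept.
  - ticket 1 (Off by one): blocked_by=NULL -> NULL
  - ticket 2 (Broken link): blocked_by=1 -> Off by one
  - ticket 3 (Timeout error): blocked_by=1 -> Off by one
  - ticket 4 (Export error): blocked_by=2 -> Broken link

SQL:
SELECT a.title AS item, b.title AS blocked_by
FROM tickets a
LEFT JOIN tickets b ON a.blocked_by = b.id

Result:
item          | blocked_by 
--------------+------------
Off by one    | NULL       
Broken link   | Off by one 
Timeout error | Off by one 
Export error  | Broken link


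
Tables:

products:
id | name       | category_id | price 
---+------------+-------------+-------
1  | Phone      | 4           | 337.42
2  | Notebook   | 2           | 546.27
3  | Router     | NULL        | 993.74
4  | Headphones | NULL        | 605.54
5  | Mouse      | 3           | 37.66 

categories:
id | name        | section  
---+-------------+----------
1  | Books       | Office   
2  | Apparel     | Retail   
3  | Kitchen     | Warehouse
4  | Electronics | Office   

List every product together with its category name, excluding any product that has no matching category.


INNER JOIN keeps only products rows whose category_id matches an id in categories. Walk through each product:
  - product 1 (Phone): category_id=4 -> matches Electronics
  - product 2 (Notebook): category_id=2 -> matches Apparel
  - product 3 (Router): category_id=NULL, no match -> dropped
  - product 4 (Headphones): category_id=NULL, no match -> dropped
  - product 5 (Mouse): category_id=3 -> matches Kitchen
So 2 of 5 rows are dropped.

SQL:
SELECT a.name, b.name AS category
FROM products a
INNER JOIN categories b ON a.category_id = b.id

Result:
name     | category   
---------+------------
Phone    | Electronics
Notebook | Apparel    
Mouse    | Kitchen    


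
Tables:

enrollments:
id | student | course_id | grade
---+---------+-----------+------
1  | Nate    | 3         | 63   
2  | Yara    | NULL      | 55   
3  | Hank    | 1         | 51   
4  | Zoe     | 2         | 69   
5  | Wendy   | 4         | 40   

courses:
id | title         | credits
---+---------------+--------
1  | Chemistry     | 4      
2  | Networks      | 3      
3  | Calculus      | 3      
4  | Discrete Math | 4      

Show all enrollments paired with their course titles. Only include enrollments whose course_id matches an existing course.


INNER JOIN keeps only enrollments rows whose course_id matches an id in courses. Walk through each enrollment:
  - enrollment 1 (Nate): course_id=3 -> matches Calculus
  - enrollment 2 (Yara): course_id=NULL, no match -> dropped
  - enrollment 3 (Hank): course_id=1 -> matches Chemistry
  - enrollment 4 (Zoe): course_id=2 -> matches Networks
  - enrollment 5 (Wendy): course_id=4 -> matches Discrete Math
So 1 of 5 rows is dropped.

SQL:
SELECT a.student, b.title AS course
FROM enrollments a
INNER JOIN courses b ON a.course_id = b.id

Result:
student | course       
--------+--------------
Nate    | Calculus     
Hank    | Chemistry    
Zoe     | Networks     
Wendy   | Discrete Math


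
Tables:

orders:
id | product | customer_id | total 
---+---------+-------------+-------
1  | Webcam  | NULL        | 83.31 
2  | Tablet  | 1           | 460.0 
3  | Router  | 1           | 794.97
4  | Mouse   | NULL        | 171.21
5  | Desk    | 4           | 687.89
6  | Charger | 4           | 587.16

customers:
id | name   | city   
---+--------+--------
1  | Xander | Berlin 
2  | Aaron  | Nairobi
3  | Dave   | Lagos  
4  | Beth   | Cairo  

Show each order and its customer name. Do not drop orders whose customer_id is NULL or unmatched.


LEFT JOIN keeps every row from orders (the left table); where customer_id has no match in customers, the customer columns become NULL. Walk through each order:
  - order 1 (Webcam): customer_id=NULL, no match -> kept with NULL
  - order 2 (Tablet): customer_id=1 -> matches Xander
  - order 3 (Router): customer_id=1 -> matches Xander
  - order 4 (Mouse): customer_id=NULL, no match -> kept with NULL
  - order 5 (Desk): customer_id=4 -> matches Beth
  - order 6 (Charger): customer_id=4 -> matches Beth
All 6 rows appear; 2 have NULL customer.

SQL:
SELECT a.product, b.name AS customer
FROM orders a
LEFT JOIN customers b ON a.customer_id = b.id

Result:
product | customer
--------+---------
Webcam  | NULL    
Tablet  | Xander  
Router  | Xander  
Mouse   | NULL    
Desk    | Beth    
Charger | Beth    


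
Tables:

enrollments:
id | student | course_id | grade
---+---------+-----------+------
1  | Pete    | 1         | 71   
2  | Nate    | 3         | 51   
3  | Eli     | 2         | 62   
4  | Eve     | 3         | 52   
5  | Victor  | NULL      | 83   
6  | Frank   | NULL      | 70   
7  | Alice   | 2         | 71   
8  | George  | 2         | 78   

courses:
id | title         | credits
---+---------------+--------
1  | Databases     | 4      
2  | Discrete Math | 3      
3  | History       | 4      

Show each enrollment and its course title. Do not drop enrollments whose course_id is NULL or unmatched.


LEFT JOIN keeps every row from enrollments (the left table); where course_id has no match in courses, the course columns become NULL. Walk through each enrollment:
  - enrollment 1 (Pete): course_id=1 -> matches Databases
  - enrollment 2 (Nate): course_id=3 -> matches History
  - enrollment 3 (Eli): course_id=2 -> matches Discrete Math
  - enrollment 4 (Eve): course_id=3 -> matches History
  - enrollment 5 (Victor): course_id=NULL, no match -> kept with NULL
  - enrollment 6 (Frank): course_id=NULL, no match -> kept with NULL
  - enrollment 7 (Alice): course_id=2 -> matches Discrete Math
  - enrollment 8 (George): course_id=2 -> matches Discrete Math
All 8 rows appear; 2 have NULL course.

SQL:
SELECT a.student, b.title AS course
FROM enrollments a
LEFT JOIN courses b ON a.course_id = b.id

Result:
student | course       
--------+--------------
Pete    | Databases    
Nate    | History      
Eli     | Discrete Math
Eve     | History      
Victor  | NULL         
Frank   | NULL         
Alice   | Discrete Math
George  | Discrete Math


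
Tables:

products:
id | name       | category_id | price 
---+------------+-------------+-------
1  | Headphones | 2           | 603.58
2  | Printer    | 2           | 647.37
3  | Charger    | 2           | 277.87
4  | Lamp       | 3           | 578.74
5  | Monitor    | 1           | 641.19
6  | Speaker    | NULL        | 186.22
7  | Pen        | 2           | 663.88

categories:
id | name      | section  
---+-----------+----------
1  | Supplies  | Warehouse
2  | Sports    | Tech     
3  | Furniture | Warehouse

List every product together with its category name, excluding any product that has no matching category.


INNER JOIN keeps only products rows whose category_id matches an id in categories. Walk through each product:
  - product 1 (Headphones): category_id=2 -> matches Sports
  - product 2 (Printer): category_id=2 -> matches Sports
  - product 3 (Charger): category_id=2 -> matches Sports
  - product 4 (Lamp): category_id=3 -> matches Furniture
  - product 5 (Monitor): category_id=1 -> matches Supplies
  - product 6 (Speaker): category_id=NULL, no match -> dropped
  - product 7 (Pen): category_id=2 -> matches Sports
So 1 of 7 rows is dropped.

SQL:
SELECT a.name, b.name AS category
FROM products a
INNER JOIN categories b ON a.category_id = b.id

Result:
name       | category 
-----------+----------
Headphones | Sports   
Printer    | Sports   
Charger    | Sports   
Lamp       | Furniture
Monitor    | Supplies 
Pen        | Sports   


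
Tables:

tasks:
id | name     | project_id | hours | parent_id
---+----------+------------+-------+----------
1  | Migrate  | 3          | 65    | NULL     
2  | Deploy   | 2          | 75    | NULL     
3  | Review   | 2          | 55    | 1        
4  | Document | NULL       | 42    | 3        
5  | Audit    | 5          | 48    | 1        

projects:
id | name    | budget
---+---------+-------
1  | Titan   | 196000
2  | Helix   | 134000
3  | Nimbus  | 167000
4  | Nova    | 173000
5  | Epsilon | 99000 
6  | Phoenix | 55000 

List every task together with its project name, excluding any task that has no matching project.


INNER JOIN keeps only tasks rows whose project_id matches an id in projects. Walk through each task:
  - task 1 (Migrate): project_id=3 -> matches Nimbus
  - task 2 (Deploy): project_id=2 -> matches Helix
  - task 3 (Review): project_id=2 -> matches Helix
  - task 4 (Document): project_id=NULL, no match -> dropped
  - task 5 (Audit): project_id=5 -> matches Epsilon
So 1 of 5 rows is dropped.

SQL:
SELECT a.name, b.name AS project
FROM tasks a
INNER JOIN projects b ON a.project_id = b.id

Result:
name    | project
--------+--------
Migrate | Nimbus 
Deploy  | Helix  
Review  | Helix  
Audit   | Epsilon


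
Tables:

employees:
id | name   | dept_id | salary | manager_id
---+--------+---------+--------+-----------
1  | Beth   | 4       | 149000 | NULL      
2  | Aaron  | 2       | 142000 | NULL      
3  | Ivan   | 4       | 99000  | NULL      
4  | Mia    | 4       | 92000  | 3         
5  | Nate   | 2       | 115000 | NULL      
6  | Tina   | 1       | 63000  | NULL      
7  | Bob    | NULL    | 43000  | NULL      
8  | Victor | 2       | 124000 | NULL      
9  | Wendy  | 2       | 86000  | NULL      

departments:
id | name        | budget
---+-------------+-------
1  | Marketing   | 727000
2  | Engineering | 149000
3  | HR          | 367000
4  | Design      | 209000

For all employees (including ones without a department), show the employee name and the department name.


LEFT JOIN keeps every row from employees (the left table); where dept_id has no match in departments, the department columns become NULL. Walk through each employee:
  - employee 1 (Beth): dept_id=4 -> matches Design
  - employee 2 (Aaron): dept_id=2 -> matches Engineering
  - employee 3 (Ivan): dept_id=4 -> matches Design
  - employee 4 (Mia): dept_id=4 -> matches Design
  - employee 5 (Nate): dept_id=2 -> matches Engineering
  - employee 6 (Tina): dept_id=1 -> matches Marketing
  - employee 7 (Bob): dept_id=NULL, no match -> kept with NULL
  - employee 8 (Victor): dept_id=2 -> matches Engineering
  - employee 9 (Wendy): dept_id=2 -> matches Engineering
All 9 rows appear; 1 has NULL department.

SQL:
SELECT a.name, b.name AS department
FROM employees a
LEFT JOIN departments b ON a.dept_id = b.id

Result:
name   | department 
-------+------------
Beth   | Design     
Aaron  | Engineering
Ivan   | Design     
Mia    | Design     
Nate   | Engineering
Tina   | Marketing  
Bob    | NULL       
Victor | Engineering
Wendy  | Engineering


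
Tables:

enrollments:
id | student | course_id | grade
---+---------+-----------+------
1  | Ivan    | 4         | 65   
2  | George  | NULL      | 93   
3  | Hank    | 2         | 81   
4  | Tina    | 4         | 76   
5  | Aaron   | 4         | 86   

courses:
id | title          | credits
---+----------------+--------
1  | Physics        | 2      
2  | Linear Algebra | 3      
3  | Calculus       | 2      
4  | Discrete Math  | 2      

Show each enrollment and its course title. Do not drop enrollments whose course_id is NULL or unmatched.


LEFT JOIN keeps every row from enrollments (the left table); where course_id has no match in courses, the course columns become NULL. Walk through each enrollment:
  - enrollment 1 (Ivan): course_id=4 -> matches Discrete Math
  - enrollment 2 (George): course_id=NULL, no match -> kept with NULL
  - enrollment 3 (Hank): course_id=2 -> matches Linear Algebra
  - enrollment 4 (Tina): course_id=4 -> matches Discrete Math
  - enrollment 5 (Aaron): course_id=4 -> matches Discrete Math
All 5 rows appear; 1 has NULL course.

SQL:
SELECT a.student, b.title AS course
FROM enrollments a
LEFT JOIN courses b ON a.course_id = b.id

Result:
student | course        
--------+---------------
Ivan    | Discrete Math 
George  | NULL          
Hank    | Linear Algebra
Tina    | Discrete Math 
Aaron   | Discrete Math 


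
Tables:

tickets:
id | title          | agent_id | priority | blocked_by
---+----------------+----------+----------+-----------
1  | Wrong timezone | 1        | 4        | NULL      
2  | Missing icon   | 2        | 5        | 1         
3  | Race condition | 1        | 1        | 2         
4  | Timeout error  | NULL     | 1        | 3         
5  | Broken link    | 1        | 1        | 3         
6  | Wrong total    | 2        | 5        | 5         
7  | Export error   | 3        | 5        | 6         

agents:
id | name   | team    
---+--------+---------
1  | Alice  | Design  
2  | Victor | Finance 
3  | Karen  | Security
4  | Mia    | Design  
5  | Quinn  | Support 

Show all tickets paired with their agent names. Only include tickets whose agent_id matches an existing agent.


INNER JOIN keeps only tickets rows whose agent_id matches an id in agents. Walk through each ticket:
  - ticket 1 (Wrong timezone): agent_id=1 -> matches Alice
  - ticket 2 (Missing icon): agent_id=2 -> matches Victor
  - ticket 3 (Race condition): agent_id=1 -> matches Alice
  - ticket 4 (Timeout error): agent_id=NULL, no match -> dropped
  - ticket 5 (Broken link): agent_id=1 -> matches Alice
  - ticket 6 (Wrong total): agent_id=2 -> matches Victor
  - ticket 7 (Export error): agent_id=3 -> matches Karen
So 1 of 7 rows is dropped.

SQL:
SELECT a.title, b.name AS agent
FROM tickets a
INNER JOIN agents b ON a.agent_id = b.id

Result:
title          | agent 
---------------+-------
Wrong timezone | Alice 
Missing icon   | Victor
Race condition | Alice 
Broken link    | Alice 
Wrong total    | Victor
Export error   | Karen 


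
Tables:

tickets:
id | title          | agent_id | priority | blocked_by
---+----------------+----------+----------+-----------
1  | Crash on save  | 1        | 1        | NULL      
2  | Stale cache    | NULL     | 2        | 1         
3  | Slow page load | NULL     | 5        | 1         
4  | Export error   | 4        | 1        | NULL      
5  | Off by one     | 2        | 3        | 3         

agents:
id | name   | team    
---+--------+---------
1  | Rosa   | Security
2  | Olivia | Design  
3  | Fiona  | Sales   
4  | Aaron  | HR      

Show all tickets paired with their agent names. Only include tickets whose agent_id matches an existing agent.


INNER JOIN keeps only tickets rows whose agent_id matches an id in agents. Walk through each ticket:
  - ticket 1 (Crash on save): agent_id=1 -> matches Rosa
  - ticket 2 (Stale cache): agent_id=NULL, no match -> dropped
  - ticket 3 (Slow page load): agent_id=NULL, no match -> dropped
  - ticket 4 (Export error): agent_id=4 -> matches Aaron
  - ticket 5 (Off by one): agent_id=2 -> matches Olivia
So 2 of 5 rows are dropped.

SQL:
SELECT a.title, b.name AS agent
FROM tickets a
INNER JOIN agents b ON a.agent_id = b.id

Result:
title         | agent 
--------------+-------
Crash on save | Rosa  
Export error  | Aaron 
Off by one    | Olivia


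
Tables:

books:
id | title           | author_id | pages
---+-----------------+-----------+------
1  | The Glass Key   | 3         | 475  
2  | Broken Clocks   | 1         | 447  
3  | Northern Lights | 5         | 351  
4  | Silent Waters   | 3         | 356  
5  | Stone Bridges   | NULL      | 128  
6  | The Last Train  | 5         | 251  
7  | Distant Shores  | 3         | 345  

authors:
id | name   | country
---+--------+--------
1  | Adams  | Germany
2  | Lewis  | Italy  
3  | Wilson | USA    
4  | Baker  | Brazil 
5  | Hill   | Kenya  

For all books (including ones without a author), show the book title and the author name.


LEFT JOIN keeps every row from books (the left table); where author_id has no match in authors, the author columns become NULL. Walk through each book:
  - book 1 (The Glass Key): author_id=3 -> matches Wilson
  - book 2 (Broken Clocks): author_id=1 -> matches Adams
  - book 3 (Northern Lights): author_id=5 -> matches Hill
  - book 4 (Silent Waters): author_id=3 -> matches Wilson
  - book 5 (Stone Bridges): author_id=NULL, no match -> kept with NULL
  - book 6 (The Last Train): author_id=5 -> matches Hill
  - book 7 (Distant Shores): author_id=3 -> matches Wilson
All 7 rows appear; 1 has NULL author.

SQL:
SELECT a.title, b.name AS author
FROM books a
LEFT JOIN authors b ON a.author_id = b.id

Result:
title           | author
----------------+-------
The Glass Key   | Wilson
Broken Clocks   | Adams 
Northern Lights | Hill  
Silent Waters   | Wilson
Stone Bridges   | NULL  
The Last Train  | Hill  
Distant Shores  | Wilson


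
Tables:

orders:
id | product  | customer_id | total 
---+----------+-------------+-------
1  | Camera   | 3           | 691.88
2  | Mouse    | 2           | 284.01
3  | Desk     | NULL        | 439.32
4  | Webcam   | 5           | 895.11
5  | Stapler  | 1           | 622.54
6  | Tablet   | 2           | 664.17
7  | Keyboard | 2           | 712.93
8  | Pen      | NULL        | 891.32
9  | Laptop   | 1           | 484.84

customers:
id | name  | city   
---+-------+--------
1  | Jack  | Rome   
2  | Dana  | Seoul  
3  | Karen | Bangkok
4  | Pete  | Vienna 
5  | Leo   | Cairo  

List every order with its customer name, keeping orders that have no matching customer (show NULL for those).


LEFT JOIN keeps every row from orders (the left table); where customer_id has no match in customers, the customer columns become NULL. Walk through each order:
  - order 1 (Camera): customer_id=3 -> matches Karen
  - order 2 (Mouse): customer_id=2 -> matches Dana
  - order 3 (Desk): customer_id=NULL, no match -> kept with NULL
  - order 4 (Webcam): customer_id=5 -> matches Leo
  - order 5 (Stapler): customer_id=1 -> matches Jack
  - order 6 (Tablet): customer_id=2 -> matches Dana
  - order 7 (Keyboard): customer_id=2 -> matches Dana
  - order 8 (Pen): customer_id=NULL, no match -> kept with NULL
  - order 9 (Laptop): customer_id=1 -> matches Jack
All 9 rows appear; 2 have NULL customer.

SQL:
SELECT a.product, b.name AS customer
FROM orders a
LEFT JOIN customers b ON a.customer_id = b.id

Result:
product  | customer
---------+---------
Camera   | Karen   
Mouse    | Dana    
Desk     | NULL    
Webcam   | Leo     
Stapler  | Jack    
Tablet   | Dana    
Keyboard | Dana    
Pen      | NULL    
Laptop   | Jack    


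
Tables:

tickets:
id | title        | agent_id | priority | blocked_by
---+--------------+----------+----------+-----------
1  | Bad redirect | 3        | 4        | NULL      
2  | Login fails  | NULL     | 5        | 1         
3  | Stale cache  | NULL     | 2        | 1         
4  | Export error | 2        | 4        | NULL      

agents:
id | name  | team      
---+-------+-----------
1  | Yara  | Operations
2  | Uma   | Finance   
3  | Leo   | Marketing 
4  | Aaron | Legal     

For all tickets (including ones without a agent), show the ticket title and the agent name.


LEFT JOIN keeps every row from tickets (the left table); where agent_id has no match in agents, the agent columns become NULL. Walk through each ticket:
  - ticket 1 (Bad redirect): agent_id=3 -> matches Leo
  - ticket 2 (Login fails): agent_id=NULL, no match -> kept with NULL
  - ticket 3 (Stale cache): agent_id=NULL, no match -> kept with NULL
  - ticket 4 (Export error): agent_id=2 -> matches Uma
All 4 rows appear; 2 have NULL agent.

SQL:
SELECT a.title, b.name AS agent
FROM tickets a
LEFT JOIN agents b ON a.agent_id = b.id

Result:
title        | agent
-------------+------
Bad redirect | Leo  
Login fails  | NULL 
Stale cache  | NULL 
Export error | Uma  


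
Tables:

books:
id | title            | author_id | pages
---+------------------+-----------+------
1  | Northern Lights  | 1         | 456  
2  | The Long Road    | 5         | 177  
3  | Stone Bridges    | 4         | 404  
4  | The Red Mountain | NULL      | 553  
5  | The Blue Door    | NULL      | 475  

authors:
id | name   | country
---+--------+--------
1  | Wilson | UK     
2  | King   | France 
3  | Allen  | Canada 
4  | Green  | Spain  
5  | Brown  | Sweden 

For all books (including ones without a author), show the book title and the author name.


LEFT JOIN keeps every row from books (the left table); where author_id has no match in authors, the author columns become NULL. Walk through each book:
  - book 1 (Northern Lights): author_id=1 -> matches Wilson
  - book 2 (The Long Road): author_id=5 -> matches Brown
  - book 3 (Stone Bridges): author_id=4 -> matches Green
  - book 4 (The Red Mountain): author_id=NULL, no match -> kept with NULL
  - book 5 (The Blue Door): author_id=NULL, no match -> kept with NULL
All 5 rows appear; 2 have NULL author.

SQL:
SELECT a.title, b.name AS author
FROM books a
LEFT JOIN authors b ON a.author_id = b.id

Result:
title            | author
-----------------+-------
Northern Lights  | Wilson
The Long Road    | Brown 
Stone Bridges    | Green 
The Red Mountain | NULL  
The Blue Door    | NULL  


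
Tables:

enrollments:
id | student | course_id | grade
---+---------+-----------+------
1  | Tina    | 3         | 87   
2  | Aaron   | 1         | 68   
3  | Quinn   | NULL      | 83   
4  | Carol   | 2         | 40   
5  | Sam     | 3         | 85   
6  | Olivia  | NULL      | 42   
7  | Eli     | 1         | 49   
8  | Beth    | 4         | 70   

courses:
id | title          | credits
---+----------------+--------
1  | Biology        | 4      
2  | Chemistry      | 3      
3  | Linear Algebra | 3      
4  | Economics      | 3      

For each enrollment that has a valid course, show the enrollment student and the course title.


INNER JOIN keeps only enrollments rows whose course_id matches an id in courses. Walk through each enrollment:
  - enrollment 1 (Tina): course_id=3 -> matches Linear Algebra
  - enrollment 2 (Aaron): course_id=1 -> matches Biology
  - enrollment 3 (Quinn): course_id=NULL, no match -> dropped
  - enrollment 4 (Carol): course_id=2 -> matches Chemistry
  - enrollment 5 (Sam): course_id=3 -> matches Linear Algebra
  - enrollment 6 (Olivia): course_id=NULL, no match -> dropped
  - enrollment 7 (Eli): course_id=1 -> matches Biology
  - enrollment 8 (Beth): course_id=4 -> matches Economics
So 2 of 8 rows are dropped.

SQL:
SELECT a.student, b.title AS course
FROM enrollments a
INNER JOIN courses b ON a.course_id = b.id

Result:
student | course        
--------+---------------
Tina    | Linear Algebra
Aaron   | Biology       
Carol   | Chemistry     
Sam     | Linear Algebra
Eli     | Biology       
Beth    | Economics     


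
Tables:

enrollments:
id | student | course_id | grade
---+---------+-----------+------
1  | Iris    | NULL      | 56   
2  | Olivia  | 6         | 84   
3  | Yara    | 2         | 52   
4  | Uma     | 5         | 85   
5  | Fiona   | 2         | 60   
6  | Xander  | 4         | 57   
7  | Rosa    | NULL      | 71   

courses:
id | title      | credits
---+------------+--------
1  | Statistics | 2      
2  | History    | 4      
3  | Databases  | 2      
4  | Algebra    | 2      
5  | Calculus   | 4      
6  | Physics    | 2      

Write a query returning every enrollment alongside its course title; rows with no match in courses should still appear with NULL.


LEFT JOIN keeps every row from enrollments (the left table); where course_id has no match in courses, the course columns become NULL. Walk through each enrollment:
  - enrollment 1 (Iris): course_id=NULL, no match -> kept with NULL
  - enrollment 2 (Olivia): course_id=6 -> matches Physics
  - enrollment 3 (Yara): course_id=2 -> matches History
  - enrollment 4 (Uma): course_id=5 -> matches Calculus
  - enrollment 5 (Fiona): course_id=2 -> matches History
  - enrollment 6 (Xander): course_id=4 -> matches Algebra
  - enrollment 7 (Rosa): course_id=NULL, no match -> kept with NULL
All 7 rows appear; 2 have NULL course.

SQL:
SELECT a.student, b.title AS course
FROM enrollments a
LEFT JOIN courses b ON a.course_id = b.id

Result:
student | course  
--------+---------
Iris    | NULL    
Olivia  | Physics 
Yara    | History 
Uma     | Calculus
Fiona   | History 
Xander  | Algebra 
Rosa    | NULL    


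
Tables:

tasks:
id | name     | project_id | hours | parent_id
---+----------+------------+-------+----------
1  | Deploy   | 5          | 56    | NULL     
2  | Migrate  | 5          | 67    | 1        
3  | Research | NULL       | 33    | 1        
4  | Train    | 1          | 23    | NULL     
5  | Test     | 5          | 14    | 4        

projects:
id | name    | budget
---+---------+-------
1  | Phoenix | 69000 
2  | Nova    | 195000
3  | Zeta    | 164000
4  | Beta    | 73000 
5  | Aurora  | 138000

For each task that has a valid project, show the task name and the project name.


INNER JOIN keeps only tasks rows whose project_id matches an id in projects. Walk through each task:
  - task 1 (Deploy): project_id=5 -> matches Aurora
  - task 2 (Migrate): project_id=5 -> matches Aurora
  - task 3 (Research): project_id=NULL, no match -> dropped
  - task 4 (Train): project_id=1 -> matches Phoenix
  - task 5 (Test): project_id=5 -> matches Aurora
So 1 of 5 rows is dropped.

SQL:
SELECT a.name, b.name AS project
FROM tasks a
INNER JOIN projects b ON a.project_id = b.id

Result:
name    | project
--------+--------
Deploy  | Aurora 
Migrate | Aurora 
Train   | Phoenix
Test    | Aurora 


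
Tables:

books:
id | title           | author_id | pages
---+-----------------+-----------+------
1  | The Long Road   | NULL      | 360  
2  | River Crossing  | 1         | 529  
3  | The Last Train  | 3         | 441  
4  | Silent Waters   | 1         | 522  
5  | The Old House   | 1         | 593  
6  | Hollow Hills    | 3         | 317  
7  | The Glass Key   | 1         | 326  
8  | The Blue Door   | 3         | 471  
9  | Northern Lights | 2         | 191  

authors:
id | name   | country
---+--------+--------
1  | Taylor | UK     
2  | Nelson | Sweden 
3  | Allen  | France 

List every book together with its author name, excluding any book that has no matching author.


INNER JOIN keeps only books rows whose author_id matches an id in authors. Walk through each book:
  - book 1 (The Long Road): author_id=NULL, no match -> dropped
  - book 2 (River Crossing): author_id=1 -> matches Taylor
  - book 3 (The Last Train): author_id=3 -> matches Allen
  - book 4 (Silent Waters): author_id=1 -> matches Taylor
  - book 5 (The Old House): author_id=1 -> matches Taylor
  - book 6 (Hollow Hills): author_id=3 -> matches Allen
  - book 7 (The Glass Key): author_id=1 -> matches Taylor
  - book 8 (The Blue Door): author_id=3 -> matches Allen
  - book 9 (Northern Lights): author_id=2 -> matches Nelson
So 1 of 9 rows is dropped.

SQL:
SELECT a.title, b.name AS author
FROM books a
INNER JOIN authors b ON a.author_id = b.id

Result:
title           | author
----------------+-------
River Crossing  | Taylor
The Last Train  | Allen 
Silent Waters   | Taylor
The Old House   | Taylor
Hollow Hills    | Allen 
The Glass Key   | Taylor
The Blue Door   | Allen 
Northern Lights | Nelson


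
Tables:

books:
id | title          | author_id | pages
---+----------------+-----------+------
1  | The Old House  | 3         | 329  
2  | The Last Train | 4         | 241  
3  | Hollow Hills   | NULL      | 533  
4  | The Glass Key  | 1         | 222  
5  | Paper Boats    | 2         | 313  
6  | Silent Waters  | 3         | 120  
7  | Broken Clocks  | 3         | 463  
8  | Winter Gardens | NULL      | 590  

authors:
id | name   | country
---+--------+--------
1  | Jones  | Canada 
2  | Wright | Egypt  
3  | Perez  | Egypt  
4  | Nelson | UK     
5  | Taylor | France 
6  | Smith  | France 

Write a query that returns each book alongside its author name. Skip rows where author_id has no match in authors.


INNER JOIN keeps only books rows whose author_id matches an id in authors. Walk through each book:
  - book 1 (The Old House): author_id=3 -> matches Perez
  - book 2 (The Last Train): author_id=4 -> matches Nelson
  - book 3 (Hollow Hills): author_id=NULL, no match -> dropped
  - book 4 (The Glass Key): author_id=1 -> matches Jones
  - book 5 (Paper Boats): author_id=2 -> matches Wright
  - book 6 (Silent Waters): author_id=3 -> matches Perez
  - book 7 (Broken Clocks): author_id=3 -> matches Perez
  - book 8 (Winter Gardens): author_id=NULL, no match -> dropped
So 2 of 8 rows are dropped.

SQL:
SELECT a.title, b.name AS author
FROM books a
INNER JOIN authors b ON a.author_id = b.id

Result:
title          | author
---------------+-------
The Old House  | Perez 
The Last Train | Nelson
The Glass Key  | Jones 
Paper Boats    | Wright
Silent Waters  | Perez 
Broken Clocks  | Perez 


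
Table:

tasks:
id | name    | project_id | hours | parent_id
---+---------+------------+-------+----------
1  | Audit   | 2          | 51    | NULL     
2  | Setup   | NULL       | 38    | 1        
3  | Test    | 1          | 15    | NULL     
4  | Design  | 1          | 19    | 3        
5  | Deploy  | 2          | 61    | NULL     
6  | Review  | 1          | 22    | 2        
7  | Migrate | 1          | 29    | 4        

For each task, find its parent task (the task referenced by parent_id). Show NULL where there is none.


This is a self-join: tasks is joined to a second copy of itself, matching each row's parent_id to another row's id. Use LEFT JOIN so rows with parent_id=NULL are kept.
  - task 1 (Audit): parent_id=NULL -> NULL
  - task 2 (Setup): parent_id=1 -> Audit
  - task 3 (Test): parent_id=NULL -> NULL
  - task 4 (Design): parent_id=3 -> Test
  - task 5 (Deploy): parent_id=NULL -> NULL
  - task 6 (Review): parent_id=2 -> Setup
  - task 7 (Migrate): parent_id=4 -> Design

SQL:
SELECT a.name AS item, b.name AS parent
FROM tasks a
LEFT JOIN tasks b ON a.parent_id = b.id

Result:
item    | parent
--------+-------
Audit   | NULL  
Setup   | Audit 
Test    | NULL  
Design  | Test  
Deploy  | NULL  
Review  | Setup 
Migrate | Design


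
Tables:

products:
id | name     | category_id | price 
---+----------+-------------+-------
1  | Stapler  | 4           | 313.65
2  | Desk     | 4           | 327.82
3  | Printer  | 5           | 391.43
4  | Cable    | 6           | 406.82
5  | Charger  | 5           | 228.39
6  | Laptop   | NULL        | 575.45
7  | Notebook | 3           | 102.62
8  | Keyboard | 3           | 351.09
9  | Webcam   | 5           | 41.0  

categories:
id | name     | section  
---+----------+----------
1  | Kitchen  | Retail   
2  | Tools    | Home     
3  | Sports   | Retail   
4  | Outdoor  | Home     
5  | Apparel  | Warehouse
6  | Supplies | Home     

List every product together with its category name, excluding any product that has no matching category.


INNER JOIN keeps only products rows whose category_id matches an id in categories. Walk through each product:
  - product 1 (Stapler): category_id=4 -> matches Outdoor
  - product 2 (Desk): category_id=4 -> matches Outdoor
  - product 3 (Printer): category_id=5 -> matches Apparel
  - product 4 (Cable): category_id=6 -> matches Supplies
  - product 5 (Charger): category_id=5 -> matches Apparel
  - product 6 (Laptop): category_id=NULL, no match -> dropped
  - product 7 (Notebook): category_id=3 -> matches Sports
  - product 8 (Keyboard): category_id=3 -> matches Sports
  - product 9 (Webcam): category_id=5 -> matches Apparel
So 1 of 9 rows is dropped.

SQL:
SELECT a.name, b.name AS category
FROM products a
INNER JOIN categories b ON a.category_id = b.id

Result:
name     | category
---------+---------
Stapler  | Outdoor 
Desk     | Outdoor 
Printer  | Apparel 
Cable    | Supplies
Charger  | Apparel 
Notebook | Sports  
Keyboard | Sports  
Webcam   | Apparel 


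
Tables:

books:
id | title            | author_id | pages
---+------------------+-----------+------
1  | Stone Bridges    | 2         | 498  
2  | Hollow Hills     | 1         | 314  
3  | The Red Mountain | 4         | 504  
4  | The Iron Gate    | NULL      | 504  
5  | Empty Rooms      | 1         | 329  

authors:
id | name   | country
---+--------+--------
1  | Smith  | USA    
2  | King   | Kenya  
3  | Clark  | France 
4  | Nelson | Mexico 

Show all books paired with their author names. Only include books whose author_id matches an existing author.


INNER JOIN keeps only books rows whose author_id matches an id in authors. Walk through each book:
  - book 1 (Stone Bridges): author_id=2 -> matches King
  - book 2 (Hollow Hills): author_id=1 -> matches Smith
  - book 3 (The Red Mountain): author_id=4 -> matches Nelson
  - book 4 (The Iron Gate): author_id=NULL, no match -> dropped
  - book 5 (Empty Rooms): author_id=1 -> matches Smith
So 1 of 5 rows is dropped.

SQL:
SELECT a.title, b.name AS author
FROM books a
INNER JOIN authors b ON a.author_id = b.id

Result:
title            | author
-----------------+-------
Stone Bridges    | King  
Hollow Hills     | Smith 
The Red Mountain | Nelson
Empty Rooms      | Smith 


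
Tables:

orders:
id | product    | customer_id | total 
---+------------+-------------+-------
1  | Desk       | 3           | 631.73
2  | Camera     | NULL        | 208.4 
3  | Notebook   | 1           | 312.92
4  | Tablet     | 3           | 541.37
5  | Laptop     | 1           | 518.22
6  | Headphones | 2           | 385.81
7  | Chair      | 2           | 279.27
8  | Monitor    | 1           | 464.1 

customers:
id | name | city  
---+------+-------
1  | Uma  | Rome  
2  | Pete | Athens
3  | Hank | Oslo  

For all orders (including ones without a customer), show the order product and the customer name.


LEFT JOIN keeps every row from orders (the left table); where customer_id has no match in customers, the customer columns become NULL. Walk through each order:
  - order 1 (Desk): customer_id=3 -> matches Hank
  - order 2 (Camera): customer_id=NULL, no match -> kept with NULL
  - order 3 (Notebook): customer_id=1 -> matches Uma
  - order 4 (Tablet): customer_id=3 -> matches Hank
  - order 5 (Laptop): customer_id=1 -> matches Uma
  - order 6 (Headphones): customer_id=2 -> matches Pete
  - order 7 (Chair): customer_id=2 -> matches Pete
  - order 8 (Monitor): customer_id=1 -> matches Uma
All 8 rows appear; 1 has NULL customer.

SQL:
SELECT a.product, b.name AS customer
FROM orders a
LEFT JOIN customers b ON a.customer_id = b.id

Result:
product    | customer
-----------+---------
Desk       | Hank    
Camera     | NULL    
Notebook   | Uma     
Tablet     | Hank    
Laptop     | Uma     
Headphones | Pete    
Chair      | Pete    
Monitor    | Uma     


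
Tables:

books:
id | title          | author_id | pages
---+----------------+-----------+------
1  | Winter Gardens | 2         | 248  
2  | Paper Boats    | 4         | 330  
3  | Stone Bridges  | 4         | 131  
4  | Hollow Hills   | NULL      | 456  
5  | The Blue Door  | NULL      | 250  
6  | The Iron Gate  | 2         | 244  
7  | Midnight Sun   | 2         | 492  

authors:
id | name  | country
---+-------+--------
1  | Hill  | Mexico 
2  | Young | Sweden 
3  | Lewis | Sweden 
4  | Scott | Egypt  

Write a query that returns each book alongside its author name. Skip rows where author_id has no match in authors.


INNER JOIN keeps only books rows whose author_id matches an id in authors. Walk through each book:
  - book 1 (Winter Gardens): author_id=2 -> matches Young
  - book 2 (Paper Boats): author_id=4 -> matches Scott
  - book 3 (Stone Bridges): author_id=4 -> matches Scott
  - book 4 (Hollow Hills): author_id=NULL, no match -> dropped
  - book 5 (The Blue Door): author_id=NULL, no match -> dropped
  - book 6 (The Iron Gate): author_id=2 -> matches Young
  - book 7 (Midnight Sun): author_id=2 -> matches Young
So 2 of 7 rows are dropped.

SQL:
SELECT a.title, b.name AS author
FROM books a
INNER JOIN authors b ON a.author_id = b.id

Result:
title          | author
---------------+-------
Winter Gardens | Young 
Paper Boats    | Scott 
Stone Bridges  | Scott 
The Iron Gate  | Young 
Midnight Sun   | Young 


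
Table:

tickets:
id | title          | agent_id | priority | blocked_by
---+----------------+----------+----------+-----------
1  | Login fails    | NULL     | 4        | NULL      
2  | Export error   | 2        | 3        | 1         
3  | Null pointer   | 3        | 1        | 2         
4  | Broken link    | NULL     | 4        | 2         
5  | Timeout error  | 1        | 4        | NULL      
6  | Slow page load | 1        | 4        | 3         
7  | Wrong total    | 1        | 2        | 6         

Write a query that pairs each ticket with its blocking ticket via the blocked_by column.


This is a self-join: tickets is joined to a second copy of itself, matching each row's blocked_by to another row's id. Use LEFT JOIN so rows with blocked_by=NULL are kept.
  - ticket 1 (Login fails): blocked_by=NULL -> NULL
  - ticket 2 (Export error): blocked_by=1 -> Login fails
  - ticket 3 (Null pointer): blocked_by=2 -> Export error
  - ticket 4 (Broken link): blocked_by=2 -> Export error
  - ticket 5 (Timeout error): blocked_by=NULL -> NULL
  - ticket 6 (Slow page load): blocked_by=3 -> Null pointer
  - ticket 7 (Wrong total): blocked_by=6 -> Slow page load

SQL:
SELECT a.title AS item, b.title AS blocked_by
FROM tickets a
LEFT JOIN tickets b ON a.blocked_by = b.id

Result:
item           | blocked_by    
---------------+---------------
Login fails    | NULL          
Export error   | Login fails   
Null pointer   | Export error  
Broken link    | Export error  
Timeout error  | NULL          
Slow page load | Null pointer  
Wrong total    | Slow page load


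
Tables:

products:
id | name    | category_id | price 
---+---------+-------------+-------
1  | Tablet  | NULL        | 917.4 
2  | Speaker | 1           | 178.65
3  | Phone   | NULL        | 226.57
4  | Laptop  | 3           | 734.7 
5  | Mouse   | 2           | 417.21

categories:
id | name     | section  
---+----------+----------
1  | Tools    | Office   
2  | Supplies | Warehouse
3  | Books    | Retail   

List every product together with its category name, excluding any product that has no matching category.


INNER JOIN keeps only products rows whose category_id matches an id in categories. Walk through each product:
  - product 1 (Tablet): category_id=NULL, no match -> dropped
  - product 2 (Speaker): category_id=1 -> matches Tools
  - product 3 (Phone): category_id=NULL, no match -> dropped
  - product 4 (Laptop): category_id=3 -> matches Books
  - product 5 (Mouse): category_id=2 -> matches Supplies
So 2 of 5 rows are dropped.

SQL:
SELECT a.name, b.name AS category
FROM products a
INNER JOIN categories b ON a.category_id = b.id

Result:
name    | category
--------+---------
Speaker | Tools   
Laptop  | Books   
Mouse   | Supplies


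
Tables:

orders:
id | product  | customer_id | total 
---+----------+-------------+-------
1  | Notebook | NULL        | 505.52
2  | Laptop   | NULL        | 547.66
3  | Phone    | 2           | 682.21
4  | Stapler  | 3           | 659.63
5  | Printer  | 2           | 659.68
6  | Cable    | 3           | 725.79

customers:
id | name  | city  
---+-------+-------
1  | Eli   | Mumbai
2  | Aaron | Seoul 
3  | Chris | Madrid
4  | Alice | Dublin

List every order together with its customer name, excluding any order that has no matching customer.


INNER JOIN keeps only orders rows whose customer_id matches an id in customers. Walk through each order:
  - order 1 (Notebook): customer_id=NULL, no match -> dropped
  - order 2 (Laptop): customer_id=NULL, no match -> dropped
  - order 3 (Phone): customer_id=2 -> matches Aaron
  - order 4 (Stapler): customer_id=3 -> matches Chris
  - order 5 (Printer): customer_id=2 -> matches Aaron
  - order 6 (Cable): customer_id=3 -> matches Chris
So 2 of 6 rows are dropped.

SQL:
SELECT a.product, b.name AS customer
FROM orders a
INNER JOIN customers b ON a.customer_id = b.id

Result:
product | customer
--------+---------
Phone   | Aaron   
Stapler | Chris   
Printer | Aaron   
Cable   | Chris   


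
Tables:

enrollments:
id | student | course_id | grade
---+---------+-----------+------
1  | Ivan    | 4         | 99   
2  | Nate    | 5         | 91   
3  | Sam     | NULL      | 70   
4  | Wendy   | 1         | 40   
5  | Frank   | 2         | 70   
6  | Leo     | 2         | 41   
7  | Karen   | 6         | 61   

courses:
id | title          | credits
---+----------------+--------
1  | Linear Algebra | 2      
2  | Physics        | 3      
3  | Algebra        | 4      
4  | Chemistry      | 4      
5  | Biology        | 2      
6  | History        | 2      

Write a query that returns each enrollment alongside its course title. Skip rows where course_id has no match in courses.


INNER JOIN keeps only enrollments rows whose course_id matches an id in courses. Walk through each enrollment:
  - enrollment 1 (Ivan): course_id=4 -> matches Chemistry
  - enrollment 2 (Nate): course_id=5 -> matches Biology
  - enrollment 3 (Sam): course_id=NULL, no match -> dropped
  - enrollment 4 (Wendy): course_id=1 -> matches Linear Algebra
  - enrollment 5 (Frank): course_id=2 -> matches Physics
  - enrollment 6 (Leo): course_id=2 -> matches Physics
  - enrollment 7 (Karen): course_id=6 -> matches History
So 1 of 7 rows is dropped.

SQL:
SELECT a.student, b.title AS course
FROM enrollments a
INNER JOIN courses b ON a.course_id = b.id

Result:
student | course        
--------+---------------
Ivan    | Chemistry     
Nate    | Biology       
Wendy   | Linear Algebra
Frank   | Physics       
Leo     | Physics       
Karen   | History       
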